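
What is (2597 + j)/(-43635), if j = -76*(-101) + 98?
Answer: -3457/14545 ≈ -0.23768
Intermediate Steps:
j = 7774 (j = 7676 + 98 = 7774)
(2597 + j)/(-43635) = (2597 + 7774)/(-43635) = 10371*(-1/43635) = -3457/14545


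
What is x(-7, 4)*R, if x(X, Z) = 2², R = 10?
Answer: 40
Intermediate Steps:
x(X, Z) = 4
x(-7, 4)*R = 4*10 = 40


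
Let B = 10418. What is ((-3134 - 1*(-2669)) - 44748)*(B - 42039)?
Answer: 1429680273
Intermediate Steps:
((-3134 - 1*(-2669)) - 44748)*(B - 42039) = ((-3134 - 1*(-2669)) - 44748)*(10418 - 42039) = ((-3134 + 2669) - 44748)*(-31621) = (-465 - 44748)*(-31621) = -45213*(-31621) = 1429680273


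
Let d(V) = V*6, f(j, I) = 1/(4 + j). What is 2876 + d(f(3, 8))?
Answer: 20138/7 ≈ 2876.9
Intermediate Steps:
d(V) = 6*V
2876 + d(f(3, 8)) = 2876 + 6/(4 + 3) = 2876 + 6/7 = 20138/7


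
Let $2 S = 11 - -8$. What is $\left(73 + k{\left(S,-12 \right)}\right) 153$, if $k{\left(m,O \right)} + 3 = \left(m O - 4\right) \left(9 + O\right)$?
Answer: $64872$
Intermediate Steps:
$S = \frac{19}{2}$ ($S = \frac{11 - -8}{2} = \frac{11 + 8}{2} = \frac{1}{2} \cdot 19 = \frac{19}{2} \approx 9.5$)
$k{\left(m,O \right)} = -3 + \left(-4 + O m\right) \left(9 + O\right)$ ($k{\left(m,O \right)} = -3 + \left(m O - 4\right) \left(9 + O\right) = -3 + \left(O m - 4\right) \left(9 + O\right) = -3 + \left(-4 + O m\right) \left(9 + O\right)$)
$\left(73 + k{\left(S,-12 \right)}\right) 153 = \left(73 + \left(-39 - -48 + \frac{19 \left(-12\right)^{2}}{2} + 9 \left(-12\right) \frac{19}{2}\right)\right) 153 = \left(73 + \left(-39 + 48 + \frac{19}{2} \cdot 144 - 1026\right)\right) 153 = \left(73 + \left(-39 + 48 + 1368 - 1026\right)\right) 153 = \left(73 + 351\right) 153 = 424 \cdot 153 = 64872$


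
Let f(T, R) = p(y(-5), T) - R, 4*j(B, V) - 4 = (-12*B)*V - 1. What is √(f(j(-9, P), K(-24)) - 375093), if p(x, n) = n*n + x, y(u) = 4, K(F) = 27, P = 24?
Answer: √732169/4 ≈ 213.92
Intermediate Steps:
p(x, n) = x + n² (p(x, n) = n² + x = x + n²)
j(B, V) = ¾ - 3*B*V (j(B, V) = 1 + ((-12*B)*V - 1)/4 = 1 + (-12*B*V - 1)/4 = 1 + (-1 - 12*B*V)/4 = 1 + (-¼ - 3*B*V) = ¾ - 3*B*V)
f(T, R) = 4 + T² - R (f(T, R) = (4 + T²) - R = 4 + T² - R)
√(f(j(-9, P), K(-24)) - 375093) = √((4 + (¾ - 3*(-9)*24)² - 1*27) - 375093) = √((4 + (¾ + 648)² - 27) - 375093) = √((4 + (2595/4)² - 27) - 375093) = √((4 + 6734025/16 - 27) - 375093) = √(6733657/16 - 375093) = √(732169/16) = √732169/4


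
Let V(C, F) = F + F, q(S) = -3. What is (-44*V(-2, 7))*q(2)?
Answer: 1848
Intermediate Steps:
V(C, F) = 2*F
(-44*V(-2, 7))*q(2) = -88*7*(-3) = -44*14*(-3) = -616*(-3) = 1848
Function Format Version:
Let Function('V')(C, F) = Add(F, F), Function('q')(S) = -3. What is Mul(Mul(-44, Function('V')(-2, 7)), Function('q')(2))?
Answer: 1848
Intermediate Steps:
Function('V')(C, F) = Mul(2, F)
Mul(Mul(-44, Function('V')(-2, 7)), Function('q')(2)) = Mul(Mul(-44, Mul(2, 7)), -3) = Mul(Mul(-44, 14), -3) = Mul(-616, -3) = 1848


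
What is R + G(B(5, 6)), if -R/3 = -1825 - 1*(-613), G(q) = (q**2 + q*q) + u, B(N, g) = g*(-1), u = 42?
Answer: 3750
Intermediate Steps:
B(N, g) = -g
G(q) = 42 + 2*q**2 (G(q) = (q**2 + q*q) + 42 = (q**2 + q**2) + 42 = 2*q**2 + 42 = 42 + 2*q**2)
R = 3636 (R = -3*(-1825 - 1*(-613)) = -3*(-1825 + 613) = -3*(-1212) = 3636)
R + G(B(5, 6)) = 3636 + (42 + 2*(-1*6)**2) = 3636 + (42 + 2*(-6)**2) = 3636 + (42 + 2*36) = 3636 + (42 + 72) = 3636 + 114 = 3750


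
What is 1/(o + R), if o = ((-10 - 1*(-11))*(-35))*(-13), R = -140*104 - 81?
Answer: -1/14186 ≈ -7.0492e-5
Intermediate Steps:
R = -14641 (R = -14560 - 81 = -14641)
o = 455 (o = ((-10 + 11)*(-35))*(-13) = (1*(-35))*(-13) = -35*(-13) = 455)
1/(o + R) = 1/(455 - 14641) = 1/(-14186) = -1/14186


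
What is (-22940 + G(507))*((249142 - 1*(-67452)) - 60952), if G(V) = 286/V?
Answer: -76235682532/13 ≈ -5.8643e+9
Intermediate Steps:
(-22940 + G(507))*((249142 - 1*(-67452)) - 60952) = (-22940 + 286/507)*((249142 - 1*(-67452)) - 60952) = (-22940 + 286*(1/507))*((249142 + 67452) - 60952) = (-22940 + 22/39)*(316594 - 60952) = -894638/39*255642 = -76235682532/13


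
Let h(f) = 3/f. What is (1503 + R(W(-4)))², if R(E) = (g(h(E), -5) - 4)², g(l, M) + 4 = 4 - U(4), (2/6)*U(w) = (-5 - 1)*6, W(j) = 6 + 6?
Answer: 151757761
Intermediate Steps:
W(j) = 12
U(w) = -108 (U(w) = 3*((-5 - 1)*6) = 3*(-6*6) = 3*(-36) = -108)
g(l, M) = 108 (g(l, M) = -4 + (4 - 1*(-108)) = -4 + (4 + 108) = -4 + 112 = 108)
R(E) = 10816 (R(E) = (108 - 4)² = 104² = 10816)
(1503 + R(W(-4)))² = (1503 + 10816)² = 12319² = 151757761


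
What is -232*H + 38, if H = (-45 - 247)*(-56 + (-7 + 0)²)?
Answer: -474170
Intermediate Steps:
H = 2044 (H = -292*(-56 + (-7)²) = -292*(-56 + 49) = -292*(-7) = 2044)
-232*H + 38 = -232*2044 + 38 = -474208 + 38 = -474170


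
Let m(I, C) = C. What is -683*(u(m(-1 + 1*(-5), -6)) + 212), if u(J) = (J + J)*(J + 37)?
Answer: 109280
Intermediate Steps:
u(J) = 2*J*(37 + J) (u(J) = (2*J)*(37 + J) = 2*J*(37 + J))
-683*(u(m(-1 + 1*(-5), -6)) + 212) = -683*(2*(-6)*(37 - 6) + 212) = -683*(2*(-6)*31 + 212) = -683*(-372 + 212) = -683*(-160) = 109280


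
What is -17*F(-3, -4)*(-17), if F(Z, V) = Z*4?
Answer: -3468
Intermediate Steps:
F(Z, V) = 4*Z
-17*F(-3, -4)*(-17) = -68*(-3)*(-17) = -17*(-12)*(-17) = 204*(-17) = -3468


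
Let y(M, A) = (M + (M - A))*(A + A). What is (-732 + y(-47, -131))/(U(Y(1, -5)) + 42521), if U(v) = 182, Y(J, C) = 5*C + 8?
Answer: -10426/42703 ≈ -0.24415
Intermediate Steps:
Y(J, C) = 8 + 5*C
y(M, A) = 2*A*(-A + 2*M) (y(M, A) = (-A + 2*M)*(2*A) = 2*A*(-A + 2*M))
(-732 + y(-47, -131))/(U(Y(1, -5)) + 42521) = (-732 + 2*(-131)*(-1*(-131) + 2*(-47)))/(182 + 42521) = (-732 + 2*(-131)*(131 - 94))/42703 = (-732 + 2*(-131)*37)*(1/42703) = (-732 - 9694)*(1/42703) = -10426*1/42703 = -10426/42703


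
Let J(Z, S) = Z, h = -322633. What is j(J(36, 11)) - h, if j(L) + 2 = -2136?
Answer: 320495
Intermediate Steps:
j(L) = -2138 (j(L) = -2 - 2136 = -2138)
j(J(36, 11)) - h = -2138 - 1*(-322633) = -2138 + 322633 = 320495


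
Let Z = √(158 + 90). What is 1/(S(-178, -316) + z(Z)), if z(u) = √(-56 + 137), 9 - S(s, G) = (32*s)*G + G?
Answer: -1/1799602 ≈ -5.5568e-7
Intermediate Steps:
Z = 2*√62 (Z = √248 = 2*√62 ≈ 15.748)
S(s, G) = 9 - G - 32*G*s (S(s, G) = 9 - ((32*s)*G + G) = 9 - (32*G*s + G) = 9 - (G + 32*G*s) = 9 + (-G - 32*G*s) = 9 - G - 32*G*s)
z(u) = 9 (z(u) = √81 = 9)
1/(S(-178, -316) + z(Z)) = 1/((9 - 1*(-316) - 32*(-316)*(-178)) + 9) = 1/((9 + 316 - 1799936) + 9) = 1/(-1799611 + 9) = 1/(-1799602) = -1/1799602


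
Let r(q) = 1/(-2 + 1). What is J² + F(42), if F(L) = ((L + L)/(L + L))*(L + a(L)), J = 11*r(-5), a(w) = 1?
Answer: 164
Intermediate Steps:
r(q) = -1 (r(q) = 1/(-1) = -1)
J = -11 (J = 11*(-1) = -11)
F(L) = 1 + L (F(L) = ((L + L)/(L + L))*(L + 1) = ((2*L)/((2*L)))*(1 + L) = ((2*L)*(1/(2*L)))*(1 + L) = 1*(1 + L) = 1 + L)
J² + F(42) = (-11)² + (1 + 42) = 121 + 43 = 164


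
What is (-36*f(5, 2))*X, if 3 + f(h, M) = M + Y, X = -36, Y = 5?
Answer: 5184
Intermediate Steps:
f(h, M) = 2 + M (f(h, M) = -3 + (M + 5) = -3 + (5 + M) = 2 + M)
(-36*f(5, 2))*X = -36*(2 + 2)*(-36) = -36*4*(-36) = -144*(-36) = 5184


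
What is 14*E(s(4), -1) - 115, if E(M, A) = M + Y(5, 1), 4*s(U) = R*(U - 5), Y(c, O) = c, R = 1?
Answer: -97/2 ≈ -48.500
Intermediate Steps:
s(U) = -5/4 + U/4 (s(U) = (1*(U - 5))/4 = (1*(-5 + U))/4 = (-5 + U)/4 = -5/4 + U/4)
E(M, A) = 5 + M (E(M, A) = M + 5 = 5 + M)
14*E(s(4), -1) - 115 = 14*(5 + (-5/4 + (1/4)*4)) - 115 = 14*(5 + (-5/4 + 1)) - 115 = 14*(5 - 1/4) - 115 = 14*(19/4) - 115 = 133/2 - 115 = -97/2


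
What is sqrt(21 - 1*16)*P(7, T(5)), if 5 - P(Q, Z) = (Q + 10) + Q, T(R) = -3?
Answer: -19*sqrt(5) ≈ -42.485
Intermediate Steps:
P(Q, Z) = -5 - 2*Q (P(Q, Z) = 5 - ((Q + 10) + Q) = 5 - ((10 + Q) + Q) = 5 - (10 + 2*Q) = 5 + (-10 - 2*Q) = -5 - 2*Q)
sqrt(21 - 1*16)*P(7, T(5)) = sqrt(21 - 1*16)*(-5 - 2*7) = sqrt(21 - 16)*(-5 - 14) = sqrt(5)*(-19) = -19*sqrt(5)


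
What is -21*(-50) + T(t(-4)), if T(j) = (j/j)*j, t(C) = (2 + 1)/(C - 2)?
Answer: 2099/2 ≈ 1049.5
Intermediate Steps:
t(C) = 3/(-2 + C)
T(j) = j (T(j) = 1*j = j)
-21*(-50) + T(t(-4)) = -21*(-50) + 3/(-2 - 4) = 1050 + 3/(-6) = 1050 + 3*(-⅙) = 1050 - ½ = 2099/2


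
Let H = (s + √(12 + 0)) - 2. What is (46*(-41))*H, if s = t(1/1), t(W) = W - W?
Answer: 3772 - 3772*√3 ≈ -2761.3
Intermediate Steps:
t(W) = 0
s = 0
H = -2 + 2*√3 (H = (0 + √(12 + 0)) - 2 = (0 + √12) - 2 = (0 + 2*√3) - 2 = 2*√3 - 2 = -2 + 2*√3 ≈ 1.4641)
(46*(-41))*H = (46*(-41))*(-2 + 2*√3) = -1886*(-2 + 2*√3) = 3772 - 3772*√3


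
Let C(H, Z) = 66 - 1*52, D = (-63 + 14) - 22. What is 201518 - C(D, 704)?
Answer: 201504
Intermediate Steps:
D = -71 (D = -49 - 22 = -71)
C(H, Z) = 14 (C(H, Z) = 66 - 52 = 14)
201518 - C(D, 704) = 201518 - 1*14 = 201518 - 14 = 201504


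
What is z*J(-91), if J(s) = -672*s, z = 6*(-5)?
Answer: -1834560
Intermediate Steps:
z = -30
z*J(-91) = -(-20160)*(-91) = -30*61152 = -1834560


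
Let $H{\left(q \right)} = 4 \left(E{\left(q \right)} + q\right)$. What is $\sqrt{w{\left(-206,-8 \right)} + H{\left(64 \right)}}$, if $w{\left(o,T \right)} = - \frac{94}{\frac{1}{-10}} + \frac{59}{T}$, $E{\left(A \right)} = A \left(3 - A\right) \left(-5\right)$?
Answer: $\frac{9 \sqrt{15658}}{4} \approx 281.55$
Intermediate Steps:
$E{\left(A \right)} = - 5 A \left(3 - A\right)$
$w{\left(o,T \right)} = 940 + \frac{59}{T}$ ($w{\left(o,T \right)} = - \frac{94}{- \frac{1}{10}} + \frac{59}{T} = \left(-94\right) \left(-10\right) + \frac{59}{T} = 940 + \frac{59}{T}$)
$H{\left(q \right)} = 4 q + 20 q \left(-3 + q\right)$ ($H{\left(q \right)} = 4 \left(5 q \left(-3 + q\right) + q\right) = 4 \left(q + 5 q \left(-3 + q\right)\right) = 4 q + 20 q \left(-3 + q\right)$)
$\sqrt{w{\left(-206,-8 \right)} + H{\left(64 \right)}} = \sqrt{\left(940 + \frac{59}{-8}\right) + 4 \cdot 64 \left(-14 + 5 \cdot 64\right)} = \sqrt{\left(940 + 59 \left(- \frac{1}{8}\right)\right) + 4 \cdot 64 \left(-14 + 320\right)} = \sqrt{\left(940 - \frac{59}{8}\right) + 4 \cdot 64 \cdot 306} = \sqrt{\frac{7461}{8} + 78336} = \sqrt{\frac{634149}{8}} = \frac{9 \sqrt{15658}}{4}$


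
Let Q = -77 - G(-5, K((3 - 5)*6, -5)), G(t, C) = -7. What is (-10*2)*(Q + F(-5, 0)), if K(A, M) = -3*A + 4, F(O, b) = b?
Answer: 1400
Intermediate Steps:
K(A, M) = 4 - 3*A
Q = -70 (Q = -77 - 1*(-7) = -77 + 7 = -70)
(-10*2)*(Q + F(-5, 0)) = (-10*2)*(-70 + 0) = -20*(-70) = 1400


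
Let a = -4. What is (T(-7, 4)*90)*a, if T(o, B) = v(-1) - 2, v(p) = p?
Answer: 1080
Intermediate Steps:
T(o, B) = -3 (T(o, B) = -1 - 2 = -3)
(T(-7, 4)*90)*a = -3*90*(-4) = -270*(-4) = 1080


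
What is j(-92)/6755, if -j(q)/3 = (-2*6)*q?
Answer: -3312/6755 ≈ -0.49030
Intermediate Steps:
j(q) = 36*q (j(q) = -3*(-2*6)*q = -(-36)*q = 36*q)
j(-92)/6755 = (36*(-92))/6755 = -3312*1/6755 = -3312/6755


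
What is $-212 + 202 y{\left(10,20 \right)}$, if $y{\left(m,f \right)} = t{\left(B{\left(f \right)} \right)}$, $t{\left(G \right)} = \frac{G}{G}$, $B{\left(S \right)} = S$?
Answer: $-10$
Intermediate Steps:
$t{\left(G \right)} = 1$
$y{\left(m,f \right)} = 1$
$-212 + 202 y{\left(10,20 \right)} = -212 + 202 \cdot 1 = -212 + 202 = -10$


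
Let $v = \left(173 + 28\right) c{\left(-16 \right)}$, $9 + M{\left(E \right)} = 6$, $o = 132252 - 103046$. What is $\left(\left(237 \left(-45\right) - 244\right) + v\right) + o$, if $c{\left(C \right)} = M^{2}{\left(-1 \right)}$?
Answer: $20106$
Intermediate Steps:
$o = 29206$
$M{\left(E \right)} = -3$ ($M{\left(E \right)} = -9 + 6 = -3$)
$c{\left(C \right)} = 9$ ($c{\left(C \right)} = \left(-3\right)^{2} = 9$)
$v = 1809$ ($v = \left(173 + 28\right) 9 = 201 \cdot 9 = 1809$)
$\left(\left(237 \left(-45\right) - 244\right) + v\right) + o = \left(\left(237 \left(-45\right) - 244\right) + 1809\right) + 29206 = \left(\left(-10665 - 244\right) + 1809\right) + 29206 = \left(-10909 + 1809\right) + 29206 = -9100 + 29206 = 20106$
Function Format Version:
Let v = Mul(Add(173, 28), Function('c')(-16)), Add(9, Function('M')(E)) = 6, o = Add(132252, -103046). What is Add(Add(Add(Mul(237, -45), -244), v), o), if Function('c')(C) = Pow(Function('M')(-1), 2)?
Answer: 20106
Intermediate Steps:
o = 29206
Function('M')(E) = -3 (Function('M')(E) = Add(-9, 6) = -3)
Function('c')(C) = 9 (Function('c')(C) = Pow(-3, 2) = 9)
v = 1809 (v = Mul(Add(173, 28), 9) = Mul(201, 9) = 1809)
Add(Add(Add(Mul(237, -45), -244), v), o) = Add(Add(Add(Mul(237, -45), -244), 1809), 29206) = Add(Add(Add(-10665, -244), 1809), 29206) = Add(Add(-10909, 1809), 29206) = Add(-9100, 29206) = 20106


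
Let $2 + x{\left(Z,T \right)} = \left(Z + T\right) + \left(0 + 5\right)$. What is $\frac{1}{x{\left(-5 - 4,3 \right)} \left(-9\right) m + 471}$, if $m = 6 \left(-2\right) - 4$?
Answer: $\frac{1}{39} \approx 0.025641$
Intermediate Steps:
$m = -16$ ($m = -12 - 4 = -16$)
$x{\left(Z,T \right)} = 3 + T + Z$ ($x{\left(Z,T \right)} = -2 + \left(\left(Z + T\right) + \left(0 + 5\right)\right) = -2 + \left(\left(T + Z\right) + 5\right) = -2 + \left(5 + T + Z\right) = 3 + T + Z$)
$\frac{1}{x{\left(-5 - 4,3 \right)} \left(-9\right) m + 471} = \frac{1}{\left(3 + 3 - 9\right) \left(-9\right) \left(-16\right) + 471} = \frac{1}{\left(-3\right) \left(-9\right) \left(-16\right) + 471} = \frac{1}{27 \left(-16\right) + 471} = \frac{1}{-432 + 471} = \frac{1}{39}$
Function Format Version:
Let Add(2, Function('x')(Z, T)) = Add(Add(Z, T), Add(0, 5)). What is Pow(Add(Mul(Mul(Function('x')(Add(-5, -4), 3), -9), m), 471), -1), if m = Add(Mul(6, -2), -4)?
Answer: Rational(1, 39) ≈ 0.025641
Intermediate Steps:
m = -16 (m = Add(-12, -4) = -16)
Function('x')(Z, T) = Add(3, T, Z) (Function('x')(Z, T) = Add(-2, Add(Add(Z, T), Add(0, 5))) = Add(-2, Add(Add(T, Z), 5)) = Add(-2, Add(5, T, Z)) = Add(3, T, Z))
Pow(Add(Mul(Mul(Function('x')(Add(-5, -4), 3), -9), m), 471), -1) = Pow(Add(Mul(Mul(Add(3, 3, Add(-5, -4)), -9), -16), 471), -1) = Pow(Add(Mul(Mul(Add(3, 3, -9), -9), -16), 471), -1) = Pow(Add(Mul(Mul(-3, -9), -16), 471), -1) = Pow(Add(Mul(27, -16), 471), -1) = Pow(Add(-432, 471), -1) = Pow(39, -1) = Rational(1, 39)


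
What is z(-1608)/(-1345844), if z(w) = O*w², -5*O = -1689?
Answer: -1091796624/1682305 ≈ -648.99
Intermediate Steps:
O = 1689/5 (O = -⅕*(-1689) = 1689/5 ≈ 337.80)
z(w) = 1689*w²/5
z(-1608)/(-1345844) = ((1689/5)*(-1608)²)/(-1345844) = ((1689/5)*2585664)*(-1/1345844) = (4367186496/5)*(-1/1345844) = -1091796624/1682305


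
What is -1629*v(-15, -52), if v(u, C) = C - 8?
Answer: 97740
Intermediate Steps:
v(u, C) = -8 + C
-1629*v(-15, -52) = -1629*(-8 - 52) = -1629*(-60) = 97740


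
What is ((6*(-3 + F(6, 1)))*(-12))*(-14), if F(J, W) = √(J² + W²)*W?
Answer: -3024 + 1008*√37 ≈ 3107.4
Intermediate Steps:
F(J, W) = W*√(J² + W²)
((6*(-3 + F(6, 1)))*(-12))*(-14) = ((6*(-3 + 1*√(6² + 1²)))*(-12))*(-14) = ((6*(-3 + 1*√(36 + 1)))*(-12))*(-14) = ((6*(-3 + 1*√37))*(-12))*(-14) = ((6*(-3 + √37))*(-12))*(-14) = ((-18 + 6*√37)*(-12))*(-14) = (216 - 72*√37)*(-14) = -3024 + 1008*√37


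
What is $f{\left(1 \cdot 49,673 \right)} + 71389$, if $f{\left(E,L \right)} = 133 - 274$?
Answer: $71248$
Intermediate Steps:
$f{\left(E,L \right)} = -141$
$f{\left(1 \cdot 49,673 \right)} + 71389 = -141 + 71389 = 71248$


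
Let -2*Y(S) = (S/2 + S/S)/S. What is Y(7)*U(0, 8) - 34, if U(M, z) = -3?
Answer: -925/28 ≈ -33.036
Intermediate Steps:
Y(S) = -(1 + S/2)/(2*S) (Y(S) = -(S/2 + S/S)/(2*S) = -(S*(1/2) + 1)/(2*S) = -(S/2 + 1)/(2*S) = -(1 + S/2)/(2*S))
Y(7)*U(0, 8) - 34 = ((1/4)*(-2 - 1*7)/7)*(-3) - 34 = ((1/4)*(1/7)*(-2 - 7))*(-3) - 34 = ((1/4)*(1/7)*(-9))*(-3) - 34 = -9/28*(-3) - 34 = 27/28 - 34 = -925/28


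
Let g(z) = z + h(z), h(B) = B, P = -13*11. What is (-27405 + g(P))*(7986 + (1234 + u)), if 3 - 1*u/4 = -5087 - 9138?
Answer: -1831261212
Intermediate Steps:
P = -143
g(z) = 2*z (g(z) = z + z = 2*z)
u = 56912 (u = 12 - 4*(-5087 - 9138) = 12 - 4*(-14225) = 12 + 56900 = 56912)
(-27405 + g(P))*(7986 + (1234 + u)) = (-27405 + 2*(-143))*(7986 + (1234 + 56912)) = (-27405 - 286)*(7986 + 58146) = -27691*66132 = -1831261212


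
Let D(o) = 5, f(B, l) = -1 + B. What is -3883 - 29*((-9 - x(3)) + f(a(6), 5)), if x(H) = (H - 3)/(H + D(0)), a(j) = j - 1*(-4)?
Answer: -3883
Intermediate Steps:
a(j) = 4 + j (a(j) = j + 4 = 4 + j)
x(H) = (-3 + H)/(5 + H) (x(H) = (H - 3)/(H + 5) = (-3 + H)/(5 + H))
-3883 - 29*((-9 - x(3)) + f(a(6), 5)) = -3883 - 29*((-9 - (-3 + 3)/(5 + 3)) + (-1 + (4 + 6))) = -3883 - 29*((-9 - 0/8) + (-1 + 10)) = -3883 - 29*((-9 - 0/8) + 9) = -3883 - 29*((-9 - 1*0) + 9) = -3883 - 29*((-9 + 0) + 9) = -3883 - 29*(-9 + 9) = -3883 - 29*0 = -3883 - 1*0 = -3883 + 0 = -3883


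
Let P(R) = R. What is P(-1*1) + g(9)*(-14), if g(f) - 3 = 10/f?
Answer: -527/9 ≈ -58.556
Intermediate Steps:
g(f) = 3 + 10/f
P(-1*1) + g(9)*(-14) = -1*1 + (3 + 10/9)*(-14) = -1 + (3 + 10*(⅑))*(-14) = -1 + (3 + 10/9)*(-14) = -1 + (37/9)*(-14) = -1 - 518/9 = -527/9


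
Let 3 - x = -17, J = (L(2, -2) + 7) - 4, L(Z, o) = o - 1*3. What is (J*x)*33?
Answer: -1320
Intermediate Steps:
L(Z, o) = -3 + o (L(Z, o) = o - 3 = -3 + o)
J = -2 (J = ((-3 - 2) + 7) - 4 = (-5 + 7) - 4 = 2 - 4 = -2)
x = 20 (x = 3 - 1*(-17) = 3 + 17 = 20)
(J*x)*33 = -2*20*33 = -40*33 = -1320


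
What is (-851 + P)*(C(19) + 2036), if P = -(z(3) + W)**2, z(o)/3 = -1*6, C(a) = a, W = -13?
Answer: -3723660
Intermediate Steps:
z(o) = -18 (z(o) = 3*(-1*6) = 3*(-6) = -18)
P = -961 (P = -(-18 - 13)**2 = -1*(-31)**2 = -1*961 = -961)
(-851 + P)*(C(19) + 2036) = (-851 - 961)*(19 + 2036) = -1812*2055 = -3723660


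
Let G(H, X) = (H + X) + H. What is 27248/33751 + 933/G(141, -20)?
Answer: 38628659/8842762 ≈ 4.3684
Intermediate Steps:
G(H, X) = X + 2*H
27248/33751 + 933/G(141, -20) = 27248/33751 + 933/(-20 + 2*141) = 27248*(1/33751) + 933/(-20 + 282) = 27248/33751 + 933/262 = 38628659/8842762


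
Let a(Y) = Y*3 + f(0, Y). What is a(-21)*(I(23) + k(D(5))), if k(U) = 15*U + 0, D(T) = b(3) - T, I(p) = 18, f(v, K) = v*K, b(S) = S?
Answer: 756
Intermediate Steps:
f(v, K) = K*v
a(Y) = 3*Y (a(Y) = Y*3 + Y*0 = 3*Y + 0 = 3*Y)
D(T) = 3 - T
k(U) = 15*U
a(-21)*(I(23) + k(D(5))) = (3*(-21))*(18 + 15*(3 - 1*5)) = -63*(18 + 15*(3 - 5)) = -63*(18 + 15*(-2)) = -63*(18 - 30) = -63*(-12) = 756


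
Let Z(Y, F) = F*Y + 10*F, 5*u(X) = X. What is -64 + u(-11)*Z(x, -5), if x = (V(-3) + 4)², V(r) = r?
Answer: 57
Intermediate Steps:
u(X) = X/5
x = 1 (x = (-3 + 4)² = 1² = 1)
Z(Y, F) = 10*F + F*Y
-64 + u(-11)*Z(x, -5) = -64 + ((⅕)*(-11))*(-5*(10 + 1)) = -64 - (-11)*11 = -64 - 11/5*(-55) = -64 + 121 = 57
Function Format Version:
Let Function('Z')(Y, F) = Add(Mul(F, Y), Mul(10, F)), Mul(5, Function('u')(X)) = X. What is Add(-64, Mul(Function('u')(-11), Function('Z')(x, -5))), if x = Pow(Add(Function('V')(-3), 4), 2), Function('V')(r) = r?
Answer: 57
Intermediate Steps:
Function('u')(X) = Mul(Rational(1, 5), X)
x = 1 (x = Pow(Add(-3, 4), 2) = Pow(1, 2) = 1)
Function('Z')(Y, F) = Add(Mul(10, F), Mul(F, Y))
Add(-64, Mul(Function('u')(-11), Function('Z')(x, -5))) = Add(-64, Mul(Mul(Rational(1, 5), -11), Mul(-5, Add(10, 1)))) = Add(-64, Mul(Rational(-11, 5), Mul(-5, 11))) = Add(-64, Mul(Rational(-11, 5), -55)) = Add(-64, 121) = 57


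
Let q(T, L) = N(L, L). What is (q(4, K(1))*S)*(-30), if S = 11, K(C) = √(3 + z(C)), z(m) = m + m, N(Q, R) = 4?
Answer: -1320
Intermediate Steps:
z(m) = 2*m
K(C) = √(3 + 2*C)
q(T, L) = 4
(q(4, K(1))*S)*(-30) = (4*11)*(-30) = 44*(-30) = -1320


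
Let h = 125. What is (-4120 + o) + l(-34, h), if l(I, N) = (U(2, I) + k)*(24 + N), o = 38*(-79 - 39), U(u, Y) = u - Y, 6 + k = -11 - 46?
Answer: -12627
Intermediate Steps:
k = -63 (k = -6 + (-11 - 46) = -6 - 57 = -63)
o = -4484 (o = 38*(-118) = -4484)
l(I, N) = (-61 - I)*(24 + N) (l(I, N) = ((2 - I) - 63)*(24 + N) = (-61 - I)*(24 + N))
(-4120 + o) + l(-34, h) = (-4120 - 4484) + (-1464 - 61*125 - 24*(-34) - 1*(-34)*125) = -8604 + (-1464 - 7625 + 816 + 4250) = -8604 - 4023 = -12627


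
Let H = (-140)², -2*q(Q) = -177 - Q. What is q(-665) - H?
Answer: -19844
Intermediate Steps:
q(Q) = 177/2 + Q/2 (q(Q) = -(-177 - Q)/2 = 177/2 + Q/2)
H = 19600
q(-665) - H = (177/2 + (½)*(-665)) - 1*19600 = (177/2 - 665/2) - 19600 = -244 - 19600 = -19844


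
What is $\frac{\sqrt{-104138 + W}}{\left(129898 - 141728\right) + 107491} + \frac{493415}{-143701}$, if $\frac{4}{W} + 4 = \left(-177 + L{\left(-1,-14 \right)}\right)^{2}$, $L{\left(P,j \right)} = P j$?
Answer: $- \frac{493415}{143701} + \frac{i \sqrt{73490105786790}}{2541234465} \approx -3.4336 + 0.0033734 i$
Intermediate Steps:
$W = \frac{4}{26565}$ ($W = \frac{4}{-4 + \left(-177 - -14\right)^{2}} = \frac{4}{-4 + \left(-177 + 14\right)^{2}} = \frac{4}{-4 + \left(-163\right)^{2}} = \frac{4}{-4 + 26569} = \frac{4}{26565} \approx 0.00015057$)
$\frac{\sqrt{-104138 + W}}{\left(129898 - 141728\right) + 107491} + \frac{493415}{-143701} = \frac{\sqrt{-104138 + \frac{4}{26565}}}{\left(129898 - 141728\right) + 107491} + \frac{493415}{-143701} = \frac{\sqrt{- \frac{2766425966}{26565}}}{-11830 + 107491} + 493415 \left(- \frac{1}{143701}\right) = \frac{\frac{1}{26565} i \sqrt{73490105786790}}{95661} - \frac{493415}{143701} = \frac{i \sqrt{73490105786790}}{26565} \cdot \frac{1}{95661} - \frac{493415}{143701} = \frac{i \sqrt{73490105786790}}{2541234465} - \frac{493415}{143701} = - \frac{493415}{143701} + \frac{i \sqrt{73490105786790}}{2541234465}$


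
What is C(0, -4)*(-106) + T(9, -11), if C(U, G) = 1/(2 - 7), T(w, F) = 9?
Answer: 151/5 ≈ 30.200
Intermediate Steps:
C(U, G) = -⅕ (C(U, G) = 1/(-5) = -⅕)
C(0, -4)*(-106) + T(9, -11) = -⅕*(-106) + 9 = 106/5 + 9 = 151/5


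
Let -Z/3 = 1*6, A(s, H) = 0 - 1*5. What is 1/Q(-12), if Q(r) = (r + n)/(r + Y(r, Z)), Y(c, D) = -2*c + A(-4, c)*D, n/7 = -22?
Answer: -51/83 ≈ -0.61446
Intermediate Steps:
n = -154 (n = 7*(-22) = -154)
A(s, H) = -5 (A(s, H) = 0 - 5 = -5)
Z = -18 (Z = -3*6 = -18)
Y(c, D) = -5*D - 2*c (Y(c, D) = -2*c - 5*D = -5*D - 2*c)
Q(r) = (-154 + r)/(90 - r) (Q(r) = (r - 154)/(r + (-5*(-18) - 2*r)) = (-154 + r)/(r + (90 - 2*r)) = (-154 + r)/(90 - r))
1/Q(-12) = 1/((154 - 1*(-12))/(-90 - 12)) = 1/((154 + 12)/(-102)) = 1/(-1/102*166) = 1/(-83/51) = -51/83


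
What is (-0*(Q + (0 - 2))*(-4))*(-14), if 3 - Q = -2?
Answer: 0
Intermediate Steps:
Q = 5 (Q = 3 - 1*(-2) = 3 + 2 = 5)
(-0*(Q + (0 - 2))*(-4))*(-14) = (-0*(5 + (0 - 2))*(-4))*(-14) = (-0*(5 - 2)*(-4))*(-14) = (-0*3*(-4))*(-14) = (-3*0*(-4))*(-14) = (0*(-4))*(-14) = 0*(-14) = 0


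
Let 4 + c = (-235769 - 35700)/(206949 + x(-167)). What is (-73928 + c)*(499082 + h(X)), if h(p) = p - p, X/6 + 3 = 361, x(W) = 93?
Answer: -347254463842603/9411 ≈ -3.6899e+10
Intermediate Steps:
X = 2148 (X = -18 + 6*361 = -18 + 2166 = 2148)
h(p) = 0
c = -99967/18822 (c = -4 + (-235769 - 35700)/(206949 + 93) = -4 - 271469/207042 = -4 - 271469*1/207042 = -4 - 24679/18822 = -99967/18822 ≈ -5.3112)
(-73928 + c)*(499082 + h(X)) = (-73928 - 99967/18822)*(499082 + 0) = -1391572783/18822*499082 = -347254463842603/9411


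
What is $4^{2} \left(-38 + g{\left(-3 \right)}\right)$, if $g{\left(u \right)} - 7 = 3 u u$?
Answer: $-64$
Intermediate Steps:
$g{\left(u \right)} = 7 + 3 u^{2}$ ($g{\left(u \right)} = 7 + 3 u u = 7 + 3 u^{2}$)
$4^{2} \left(-38 + g{\left(-3 \right)}\right) = 4^{2} \left(-38 + \left(7 + 3 \left(-3\right)^{2}\right)\right) = 16 \left(-38 + \left(7 + 3 \cdot 9\right)\right) = 16 \left(-38 + \left(7 + 27\right)\right) = 16 \left(-38 + 34\right) = 16 \left(-4\right) = -64$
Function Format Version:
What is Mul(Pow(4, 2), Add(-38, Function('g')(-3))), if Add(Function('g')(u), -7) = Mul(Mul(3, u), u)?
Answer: -64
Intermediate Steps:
Function('g')(u) = Add(7, Mul(3, Pow(u, 2))) (Function('g')(u) = Add(7, Mul(Mul(3, u), u)) = Add(7, Mul(3, Pow(u, 2))))
Mul(Pow(4, 2), Add(-38, Function('g')(-3))) = Mul(Pow(4, 2), Add(-38, Add(7, Mul(3, Pow(-3, 2))))) = Mul(16, Add(-38, Add(7, Mul(3, 9)))) = Mul(16, Add(-38, Add(7, 27))) = Mul(16, Add(-38, 34)) = Mul(16, -4) = -64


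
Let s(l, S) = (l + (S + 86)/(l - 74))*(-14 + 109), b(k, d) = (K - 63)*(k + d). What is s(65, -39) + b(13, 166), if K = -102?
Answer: -214705/9 ≈ -23856.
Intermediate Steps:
b(k, d) = -165*d - 165*k (b(k, d) = (-102 - 63)*(k + d) = -165*(d + k) = -165*d - 165*k)
s(l, S) = 95*l + 95*(86 + S)/(-74 + l) (s(l, S) = (l + (86 + S)/(-74 + l))*95 = 95*l + 95*(86 + S)/(-74 + l))
s(65, -39) + b(13, 166) = 95*(86 - 39 + 65² - 74*65)/(-74 + 65) + (-165*166 - 165*13) = 95*(86 - 39 + 4225 - 4810)/(-9) + (-27390 - 2145) = 95*(-⅑)*(-538) - 29535 = 51110/9 - 29535 = -214705/9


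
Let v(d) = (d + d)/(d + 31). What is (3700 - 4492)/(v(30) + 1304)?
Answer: -12078/19901 ≈ -0.60690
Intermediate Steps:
v(d) = 2*d/(31 + d) (v(d) = (2*d)/(31 + d) = 2*d/(31 + d))
(3700 - 4492)/(v(30) + 1304) = (3700 - 4492)/(2*30/(31 + 30) + 1304) = -792/(2*30/61 + 1304) = -792/(2*30*(1/61) + 1304) = -792/(60/61 + 1304) = -792/79604/61 = -792*61/79604 = -12078/19901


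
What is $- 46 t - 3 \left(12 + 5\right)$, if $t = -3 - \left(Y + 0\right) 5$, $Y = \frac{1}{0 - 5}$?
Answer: $41$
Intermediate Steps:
$Y = - \frac{1}{5}$ ($Y = \frac{1}{-5} = - \frac{1}{5} \approx -0.2$)
$t = -2$ ($t = -3 - \left(- \frac{1}{5} + 0\right) 5 = -3 - \left(- \frac{1}{5}\right) 5 = -3 - -1 = -3 + 1 = -2$)
$- 46 t - 3 \left(12 + 5\right) = \left(-46\right) \left(-2\right) - 3 \left(12 + 5\right) = 92 - 51 = 41$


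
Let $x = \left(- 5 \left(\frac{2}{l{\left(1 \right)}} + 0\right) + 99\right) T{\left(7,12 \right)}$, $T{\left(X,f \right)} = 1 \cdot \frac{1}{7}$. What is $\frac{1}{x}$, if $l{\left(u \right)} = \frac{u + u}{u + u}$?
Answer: $\frac{7}{89} \approx 0.078652$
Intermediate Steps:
$T{\left(X,f \right)} = \frac{1}{7}$ ($T{\left(X,f \right)} = 1 \cdot \frac{1}{7} = \frac{1}{7}$)
$l{\left(u \right)} = 1$ ($l{\left(u \right)} = \frac{2 u}{2 u} = 2 u \frac{1}{2 u} = 1$)
$x = \frac{89}{7}$ ($x = \left(- 5 \left(\frac{2}{1} + 0\right) + 99\right) \frac{1}{7} = \left(- 5 \left(2 \cdot 1 + 0\right) + 99\right) \frac{1}{7} = \left(- 5 \left(2 + 0\right) + 99\right) \frac{1}{7} = \left(\left(-5\right) 2 + 99\right) \frac{1}{7} = \left(-10 + 99\right) \frac{1}{7} = 89 \cdot \frac{1}{7} = \frac{89}{7} \approx 12.714$)
$\frac{1}{x} = \frac{1}{\frac{89}{7}} = \frac{7}{89}$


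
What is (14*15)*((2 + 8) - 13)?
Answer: -630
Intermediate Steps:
(14*15)*((2 + 8) - 13) = 210*(10 - 13) = 210*(-3) = -630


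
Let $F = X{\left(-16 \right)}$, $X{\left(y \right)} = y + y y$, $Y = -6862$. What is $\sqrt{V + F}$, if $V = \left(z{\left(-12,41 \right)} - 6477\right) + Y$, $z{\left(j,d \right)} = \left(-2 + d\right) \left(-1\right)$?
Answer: $i \sqrt{13138} \approx 114.62 i$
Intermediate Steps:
$z{\left(j,d \right)} = 2 - d$
$X{\left(y \right)} = y + y^{2}$
$V = -13378$ ($V = \left(\left(2 - 41\right) - 6477\right) - 6862 = \left(-39 - 6477\right) - 6862 = -6516 - 6862 = -13378$)
$F = 240$ ($F = - 16 \left(1 - 16\right) = \left(-16\right) \left(-15\right) = 240$)
$\sqrt{V + F} = \sqrt{-13378 + 240} = \sqrt{-13138} = i \sqrt{13138}$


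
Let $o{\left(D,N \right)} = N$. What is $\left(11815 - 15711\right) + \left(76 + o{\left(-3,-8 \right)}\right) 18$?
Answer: $-2672$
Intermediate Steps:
$\left(11815 - 15711\right) + \left(76 + o{\left(-3,-8 \right)}\right) 18 = \left(11815 - 15711\right) + \left(76 - 8\right) 18 = -3896 + 68 \cdot 18 = -3896 + 1224 = -2672$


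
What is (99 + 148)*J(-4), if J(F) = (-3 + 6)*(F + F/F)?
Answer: -2223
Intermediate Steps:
J(F) = 3 + 3*F (J(F) = 3*(F + 1) = 3*(1 + F) = 3 + 3*F)
(99 + 148)*J(-4) = (99 + 148)*(3 + 3*(-4)) = 247*(3 - 12) = 247*(-9) = -2223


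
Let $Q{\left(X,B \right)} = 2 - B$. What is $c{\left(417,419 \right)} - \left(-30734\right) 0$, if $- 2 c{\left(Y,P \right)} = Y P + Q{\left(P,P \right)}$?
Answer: $-87153$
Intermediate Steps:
$c{\left(Y,P \right)} = -1 + \frac{P}{2} - \frac{P Y}{2}$ ($c{\left(Y,P \right)} = - \frac{Y P - \left(-2 + P\right)}{2} = - \frac{P Y - \left(-2 + P\right)}{2} = - \frac{2 - P + P Y}{2} = -1 + \frac{P}{2} - \frac{P Y}{2}$)
$c{\left(417,419 \right)} - \left(-30734\right) 0 = \left(-1 + \frac{1}{2} \cdot 419 - \frac{419}{2} \cdot 417\right) - \left(-30734\right) 0 = \left(-1 + \frac{419}{2} - \frac{174723}{2}\right) - 0 = -87153 + 0 = -87153$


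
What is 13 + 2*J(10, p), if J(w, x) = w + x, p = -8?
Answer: 17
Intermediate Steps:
13 + 2*J(10, p) = 13 + 2*(10 - 8) = 13 + 2*2 = 13 + 4 = 17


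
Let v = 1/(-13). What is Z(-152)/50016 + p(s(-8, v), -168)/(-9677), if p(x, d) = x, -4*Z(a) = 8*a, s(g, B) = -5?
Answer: 199493/30250302 ≈ 0.0065947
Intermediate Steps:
v = -1/13 ≈ -0.076923
Z(a) = -2*a
Z(-152)/50016 + p(s(-8, v), -168)/(-9677) = -2*(-152)/50016 - 5/(-9677) = 304*(1/50016) - 5*(-1/9677) = 19/3126 + 5/9677 = 199493/30250302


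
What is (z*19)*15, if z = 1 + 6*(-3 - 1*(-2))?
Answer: -1425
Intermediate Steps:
z = -5 (z = 1 + 6*(-3 + 2) = 1 + 6*(-1) = 1 - 6 = -5)
(z*19)*15 = -5*19*15 = -95*15 = -1425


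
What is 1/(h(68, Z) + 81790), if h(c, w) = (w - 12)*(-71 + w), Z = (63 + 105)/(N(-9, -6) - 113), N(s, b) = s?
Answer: 3721/307943230 ≈ 1.2083e-5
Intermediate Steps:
Z = -84/61 (Z = (63 + 105)/(-9 - 113) = 168/(-122) = 168*(-1/122) = -84/61 ≈ -1.3770)
h(c, w) = (-71 + w)*(-12 + w) (h(c, w) = (-12 + w)*(-71 + w) = (-71 + w)*(-12 + w))
1/(h(68, Z) + 81790) = 1/((852 + (-84/61)**2 - 83*(-84/61)) + 81790) = 1/((852 + 7056/3721 + 6972/61) + 81790) = 1/(3602640/3721 + 81790) = 1/(307943230/3721) = 3721/307943230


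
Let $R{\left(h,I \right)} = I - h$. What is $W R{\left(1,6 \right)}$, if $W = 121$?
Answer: $605$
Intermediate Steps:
$W R{\left(1,6 \right)} = 121 \left(6 - 1\right) = 121 \cdot 5 = 605$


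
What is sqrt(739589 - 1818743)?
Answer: 3*I*sqrt(119906) ≈ 1038.8*I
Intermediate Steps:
sqrt(739589 - 1818743) = sqrt(-1079154) = 3*I*sqrt(119906)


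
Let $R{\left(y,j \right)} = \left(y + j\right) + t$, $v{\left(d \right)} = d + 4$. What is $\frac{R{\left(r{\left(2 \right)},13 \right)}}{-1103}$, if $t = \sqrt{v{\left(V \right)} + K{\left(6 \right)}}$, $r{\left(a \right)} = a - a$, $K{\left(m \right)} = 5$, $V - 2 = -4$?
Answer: $- \frac{13}{1103} - \frac{\sqrt{7}}{1103} \approx -0.014185$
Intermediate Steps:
$V = -2$ ($V = 2 - 4 = -2$)
$v{\left(d \right)} = 4 + d$
$r{\left(a \right)} = 0$
$t = \sqrt{7}$ ($t = \sqrt{\left(4 - 2\right) + 5} = \sqrt{2 + 5} = \sqrt{7} \approx 2.6458$)
$R{\left(y,j \right)} = j + y + \sqrt{7}$ ($R{\left(y,j \right)} = \left(y + j\right) + \sqrt{7} = \left(j + y\right) + \sqrt{7} = j + y + \sqrt{7}$)
$\frac{R{\left(r{\left(2 \right)},13 \right)}}{-1103} = \frac{13 + 0 + \sqrt{7}}{-1103} = \left(13 + \sqrt{7}\right) \left(- \frac{1}{1103}\right) = - \frac{13}{1103} - \frac{\sqrt{7}}{1103}$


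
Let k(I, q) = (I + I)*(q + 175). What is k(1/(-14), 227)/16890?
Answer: -67/19705 ≈ -0.0034002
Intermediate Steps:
k(I, q) = 2*I*(175 + q) (k(I, q) = (2*I)*(175 + q) = 2*I*(175 + q))
k(1/(-14), 227)/16890 = (2*(175 + 227)/(-14))/16890 = (2*(-1/14)*402)*(1/16890) = -402/7*1/16890 = -67/19705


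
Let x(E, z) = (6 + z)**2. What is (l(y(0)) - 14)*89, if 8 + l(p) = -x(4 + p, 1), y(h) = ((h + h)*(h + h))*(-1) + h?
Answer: -6319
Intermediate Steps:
y(h) = h - 4*h**2 (y(h) = ((2*h)*(2*h))*(-1) + h = (4*h**2)*(-1) + h = -4*h**2 + h = h - 4*h**2)
l(p) = -57 (l(p) = -8 - (6 + 1)**2 = -8 - 1*7**2 = -8 - 1*49 = -8 - 49 = -57)
(l(y(0)) - 14)*89 = (-57 - 14)*89 = -71*89 = -6319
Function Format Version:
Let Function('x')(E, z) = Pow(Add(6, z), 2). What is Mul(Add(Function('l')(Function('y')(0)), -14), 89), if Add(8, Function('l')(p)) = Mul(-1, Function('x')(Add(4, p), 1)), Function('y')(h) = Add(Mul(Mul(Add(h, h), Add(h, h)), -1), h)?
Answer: -6319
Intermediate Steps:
Function('y')(h) = Add(h, Mul(-4, Pow(h, 2))) (Function('y')(h) = Add(Mul(Mul(Mul(2, h), Mul(2, h)), -1), h) = Add(Mul(Mul(4, Pow(h, 2)), -1), h) = Add(Mul(-4, Pow(h, 2)), h) = Add(h, Mul(-4, Pow(h, 2))))
Function('l')(p) = -57 (Function('l')(p) = Add(-8, Mul(-1, Pow(Add(6, 1), 2))) = Add(-8, Mul(-1, Pow(7, 2))) = Add(-8, Mul(-1, 49)) = Add(-8, -49) = -57)
Mul(Add(Function('l')(Function('y')(0)), -14), 89) = Mul(Add(-57, -14), 89) = Mul(-71, 89) = -6319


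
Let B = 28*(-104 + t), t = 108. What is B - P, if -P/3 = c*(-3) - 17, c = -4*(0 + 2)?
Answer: 133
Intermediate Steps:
c = -8 (c = -4*2 = -8)
P = -21 (P = -3*(-8*(-3) - 17) = -3*(24 - 17) = -3*7 = -21)
B = 112 (B = 28*(-104 + 108) = 28*4 = 112)
B - P = 112 - 1*(-21) = 112 + 21 = 133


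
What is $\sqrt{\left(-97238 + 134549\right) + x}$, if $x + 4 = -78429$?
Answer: $i \sqrt{41122} \approx 202.79 i$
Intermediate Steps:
$x = -78433$ ($x = -4 - 78429 = -78433$)
$\sqrt{\left(-97238 + 134549\right) + x} = \sqrt{\left(-97238 + 134549\right) - 78433} = \sqrt{37311 - 78433} = \sqrt{-41122} = i \sqrt{41122}$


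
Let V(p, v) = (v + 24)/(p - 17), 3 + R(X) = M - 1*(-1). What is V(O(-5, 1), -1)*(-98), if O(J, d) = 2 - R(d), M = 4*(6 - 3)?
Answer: 2254/25 ≈ 90.160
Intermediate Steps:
M = 12 (M = 4*3 = 12)
R(X) = 10 (R(X) = -3 + (12 - 1*(-1)) = -3 + (12 + 1) = -3 + 13 = 10)
O(J, d) = -8 (O(J, d) = 2 - 1*10 = 2 - 10 = -8)
V(p, v) = (24 + v)/(-17 + p)
V(O(-5, 1), -1)*(-98) = ((24 - 1)/(-17 - 8))*(-98) = (23/(-25))*(-98) = -1/25*23*(-98) = -23/25*(-98) = 2254/25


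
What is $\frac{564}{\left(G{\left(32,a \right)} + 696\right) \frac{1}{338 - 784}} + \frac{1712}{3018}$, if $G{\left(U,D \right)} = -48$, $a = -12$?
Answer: $- \frac{5264239}{13581} \approx -387.62$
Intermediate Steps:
$\frac{564}{\left(G{\left(32,a \right)} + 696\right) \frac{1}{338 - 784}} + \frac{1712}{3018} = \frac{564}{\left(-48 + 696\right) \frac{1}{338 - 784}} + \frac{1712}{3018} = \frac{564}{648 \frac{1}{-446}} + 1712 \cdot \frac{1}{3018} = \frac{564}{648 \left(- \frac{1}{446}\right)} + \frac{856}{1509} = \frac{564}{- \frac{324}{223}} + \frac{856}{1509} = 564 \left(- \frac{223}{324}\right) + \frac{856}{1509} = - \frac{10481}{27} + \frac{856}{1509} = - \frac{5264239}{13581}$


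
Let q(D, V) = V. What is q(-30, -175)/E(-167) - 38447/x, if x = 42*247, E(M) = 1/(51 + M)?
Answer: 210553753/10374 ≈ 20296.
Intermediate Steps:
x = 10374
q(-30, -175)/E(-167) - 38447/x = -175/(1/(51 - 167)) - 38447/10374 = -175/(1/(-116)) - 38447*1/10374 = -175/(-1/116) - 38447/10374 = -175*(-116) - 38447/10374 = 20300 - 38447/10374 = 210553753/10374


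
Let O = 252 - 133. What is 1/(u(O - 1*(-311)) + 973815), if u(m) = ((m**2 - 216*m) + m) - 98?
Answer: 1/1066167 ≈ 9.3794e-7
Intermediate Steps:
O = 119
u(m) = -98 + m**2 - 215*m (u(m) = (m**2 - 215*m) - 98 = -98 + m**2 - 215*m)
1/(u(O - 1*(-311)) + 973815) = 1/((-98 + (119 - 1*(-311))**2 - 215*(119 - 1*(-311))) + 973815) = 1/((-98 + (119 + 311)**2 - 215*(119 + 311)) + 973815) = 1/((-98 + 430**2 - 215*430) + 973815) = 1/((-98 + 184900 - 92450) + 973815) = 1/(92352 + 973815) = 1/1066167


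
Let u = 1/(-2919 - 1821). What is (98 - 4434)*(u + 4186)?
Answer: -21508336676/1185 ≈ -1.8150e+7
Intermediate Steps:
u = -1/4740 (u = 1/(-4740) = -1/4740 ≈ -0.00021097)
(98 - 4434)*(u + 4186) = (98 - 4434)*(-1/4740 + 4186) = -4336*19841639/4740 = -21508336676/1185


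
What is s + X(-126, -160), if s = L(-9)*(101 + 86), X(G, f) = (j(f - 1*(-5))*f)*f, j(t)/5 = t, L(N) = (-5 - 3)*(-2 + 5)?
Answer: -19844488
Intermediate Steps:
L(N) = -24 (L(N) = -8*3 = -24)
j(t) = 5*t
X(G, f) = f**2*(25 + 5*f) (X(G, f) = ((5*(f - 1*(-5)))*f)*f = ((5*(f + 5))*f)*f = ((5*(5 + f))*f)*f = ((25 + 5*f)*f)*f = (f*(25 + 5*f))*f = f**2*(25 + 5*f))
s = -4488 (s = -24*(101 + 86) = -24*187 = -4488)
s + X(-126, -160) = -4488 + 5*(-160)**2*(5 - 160) = -4488 + 5*25600*(-155) = -4488 - 19840000 = -19844488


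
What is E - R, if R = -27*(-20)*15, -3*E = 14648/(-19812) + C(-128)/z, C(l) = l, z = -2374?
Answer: -142860797498/17637633 ≈ -8099.8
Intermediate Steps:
E = 4029802/17637633 (E = -(14648/(-19812) - 128/(-2374))/3 = -(14648*(-1/19812) - 128*(-1/2374))/3 = -(-3662/4953 + 64/1187)/3 = -⅓*(-4029802/5879211) = 4029802/17637633 ≈ 0.22848)
R = 8100 (R = 540*15 = 8100)
E - R = 4029802/17637633 - 1*8100 = 4029802/17637633 - 8100 = -142860797498/17637633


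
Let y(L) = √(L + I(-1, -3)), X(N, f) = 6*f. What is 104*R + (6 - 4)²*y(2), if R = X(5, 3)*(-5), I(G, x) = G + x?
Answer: -9360 + 4*I*√2 ≈ -9360.0 + 5.6569*I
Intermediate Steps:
y(L) = √(-4 + L) (y(L) = √(L + (-1 - 3)) = √(L - 4) = √(-4 + L))
R = -90 (R = (6*3)*(-5) = 18*(-5) = -90)
104*R + (6 - 4)²*y(2) = 104*(-90) + (6 - 4)²*√(-4 + 2) = -9360 + 2²*√(-2) = -9360 + 4*(I*√2) = -9360 + 4*I*√2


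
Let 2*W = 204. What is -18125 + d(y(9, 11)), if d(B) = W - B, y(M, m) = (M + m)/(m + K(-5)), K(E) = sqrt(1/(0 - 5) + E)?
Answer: (-18023*sqrt(130) + 991365*I)/(sqrt(130) - 55*I) ≈ -18025.0 + 0.36139*I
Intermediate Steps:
W = 102 (W = (1/2)*204 = 102)
K(E) = sqrt(-1/5 + E) (K(E) = sqrt(1/(-5) + E) = sqrt(-1/5 + E))
y(M, m) = (M + m)/(m + I*sqrt(130)/5) (y(M, m) = (M + m)/(m + sqrt(-5 + 25*(-5))/5) = (M + m)/(m + sqrt(-5 - 125)/5) = (M + m)/(m + sqrt(-130)/5) = (M + m)/(m + (I*sqrt(130))/5) = (M + m)/(m + I*sqrt(130)/5))
d(B) = 102 - B
-18125 + d(y(9, 11)) = -18125 + (102 - 5*(9 + 11)/(5*11 + I*sqrt(130))) = -18125 + (102 - 5*20/(55 + I*sqrt(130))) = -18125 + (102 - 100/(55 + I*sqrt(130))) = -18023 - 100/(55 + I*sqrt(130))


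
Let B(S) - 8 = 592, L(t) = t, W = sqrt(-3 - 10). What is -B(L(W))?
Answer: -600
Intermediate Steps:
W = I*sqrt(13) (W = sqrt(-13) = I*sqrt(13) ≈ 3.6056*I)
B(S) = 600 (B(S) = 8 + 592 = 600)
-B(L(W)) = -1*600 = -600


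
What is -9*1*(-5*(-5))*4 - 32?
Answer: -932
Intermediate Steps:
-9*1*(-5*(-5))*4 - 32 = -9*1*25*4 - 32 = -225*4 - 32 = -9*100 - 32 = -900 - 32 = -932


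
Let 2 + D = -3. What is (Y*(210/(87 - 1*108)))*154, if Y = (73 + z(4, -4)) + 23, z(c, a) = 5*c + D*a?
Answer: -209440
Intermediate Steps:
D = -5 (D = -2 - 3 = -5)
z(c, a) = -5*a + 5*c (z(c, a) = 5*c - 5*a = -5*a + 5*c)
Y = 136 (Y = (73 + (-5*(-4) + 5*4)) + 23 = (73 + (20 + 20)) + 23 = (73 + 40) + 23 = 113 + 23 = 136)
(Y*(210/(87 - 1*108)))*154 = (136*(210/(87 - 1*108)))*154 = (136*(210/(87 - 108)))*154 = (136*(210/(-21)))*154 = (136*(210*(-1/21)))*154 = (136*(-10))*154 = -1360*154 = -209440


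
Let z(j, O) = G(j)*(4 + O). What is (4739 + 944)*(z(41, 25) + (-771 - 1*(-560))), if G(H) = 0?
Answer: -1199113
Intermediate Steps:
z(j, O) = 0 (z(j, O) = 0*(4 + O) = 0)
(4739 + 944)*(z(41, 25) + (-771 - 1*(-560))) = (4739 + 944)*(0 + (-771 - 1*(-560))) = 5683*(0 + (-771 + 560)) = 5683*(0 - 211) = 5683*(-211) = -1199113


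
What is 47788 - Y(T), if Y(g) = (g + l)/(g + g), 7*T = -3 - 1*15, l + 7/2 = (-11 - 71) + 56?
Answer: 3440287/72 ≈ 47782.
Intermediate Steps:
l = -59/2 (l = -7/2 + ((-11 - 71) + 56) = -7/2 + (-82 + 56) = -7/2 - 26 = -59/2 ≈ -29.500)
T = -18/7 (T = (-3 - 1*15)/7 = (-3 - 15)/7 = (⅐)*(-18) = -18/7 ≈ -2.5714)
Y(g) = (-59/2 + g)/(2*g) (Y(g) = (g - 59/2)/(g + g) = (-59/2 + g)/((2*g)) = (-59/2 + g)*(1/(2*g)) = (-59/2 + g)/(2*g))
47788 - Y(T) = 47788 - (-59 + 2*(-18/7))/(4*(-18/7)) = 47788 - (-7)*(-59 - 36/7)/(4*18) = 47788 - (-7)*(-449)/(4*18*7) = 47788 - 1*449/72 = 47788 - 449/72 = 3440287/72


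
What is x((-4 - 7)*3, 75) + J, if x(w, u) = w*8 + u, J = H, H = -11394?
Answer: -11583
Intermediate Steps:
J = -11394
x(w, u) = u + 8*w (x(w, u) = 8*w + u = u + 8*w)
x((-4 - 7)*3, 75) + J = (75 + 8*((-4 - 7)*3)) - 11394 = (75 + 8*(-11*3)) - 11394 = (75 + 8*(-33)) - 11394 = (75 - 264) - 11394 = -189 - 11394 = -11583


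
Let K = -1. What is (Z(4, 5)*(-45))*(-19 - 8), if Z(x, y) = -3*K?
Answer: 3645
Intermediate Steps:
Z(x, y) = 3 (Z(x, y) = -3*(-1) = 3)
(Z(4, 5)*(-45))*(-19 - 8) = (3*(-45))*(-19 - 8) = -135*(-27) = 3645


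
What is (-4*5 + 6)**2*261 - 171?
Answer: 50985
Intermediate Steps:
(-4*5 + 6)**2*261 - 171 = (-20 + 6)**2*261 - 171 = (-14)**2*261 - 171 = 196*261 - 171 = 51156 - 171 = 50985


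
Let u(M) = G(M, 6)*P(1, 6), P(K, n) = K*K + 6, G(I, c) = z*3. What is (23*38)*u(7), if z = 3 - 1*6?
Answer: -55062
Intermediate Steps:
z = -3 (z = 3 - 6 = -3)
G(I, c) = -9 (G(I, c) = -3*3 = -9)
P(K, n) = 6 + K² (P(K, n) = K² + 6 = 6 + K²)
u(M) = -63 (u(M) = -9*(6 + 1²) = -9*(6 + 1) = -9*7 = -63)
(23*38)*u(7) = (23*38)*(-63) = 874*(-63) = -55062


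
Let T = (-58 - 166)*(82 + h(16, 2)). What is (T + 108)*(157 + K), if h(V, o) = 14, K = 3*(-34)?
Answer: -1176780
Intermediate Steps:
K = -102
T = -21504 (T = (-58 - 166)*(82 + 14) = -224*96 = -21504)
(T + 108)*(157 + K) = (-21504 + 108)*(157 - 102) = -21396*55 = -1176780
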